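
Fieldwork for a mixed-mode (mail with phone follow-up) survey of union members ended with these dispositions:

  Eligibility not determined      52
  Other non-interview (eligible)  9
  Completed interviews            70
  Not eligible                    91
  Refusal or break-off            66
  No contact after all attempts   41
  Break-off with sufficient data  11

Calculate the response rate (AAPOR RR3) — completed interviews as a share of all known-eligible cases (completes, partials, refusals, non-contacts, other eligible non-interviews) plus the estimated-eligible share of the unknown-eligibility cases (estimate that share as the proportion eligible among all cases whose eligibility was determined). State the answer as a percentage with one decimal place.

Num → 70
Eligible (known) → 70 + 11 + 66 + 41 + 9 = 197
e = 197 / (197 + 91) = 197 / 288 = 0.6840
e × U → 0.6840 × 52 = 35.57
Denominator → 197 + 35.57 = 232.57
RR3 = 70 / 232.57 = 0.3010

30.1%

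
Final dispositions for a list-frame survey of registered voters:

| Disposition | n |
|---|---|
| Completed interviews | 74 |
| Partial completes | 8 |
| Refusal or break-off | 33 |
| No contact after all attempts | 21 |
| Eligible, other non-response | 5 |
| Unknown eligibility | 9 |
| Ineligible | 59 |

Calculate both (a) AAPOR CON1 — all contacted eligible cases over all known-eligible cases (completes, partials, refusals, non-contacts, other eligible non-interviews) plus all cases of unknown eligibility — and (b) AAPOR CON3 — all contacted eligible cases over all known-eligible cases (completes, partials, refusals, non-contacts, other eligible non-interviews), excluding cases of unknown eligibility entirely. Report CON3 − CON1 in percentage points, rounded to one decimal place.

Top: 74 + 8 + 33 + 5 = 120
Denom: 74 + 8 + 33 + 21 + 5 + 9 = 150
CON1 = 120 / 150 = 0.8000
Denom: 74 + 8 + 33 + 21 + 5 = 141
CON3 = 120 / 141 = 0.8511
Difference = 85.11 − 80.00 = 5.11 percentage points

5.1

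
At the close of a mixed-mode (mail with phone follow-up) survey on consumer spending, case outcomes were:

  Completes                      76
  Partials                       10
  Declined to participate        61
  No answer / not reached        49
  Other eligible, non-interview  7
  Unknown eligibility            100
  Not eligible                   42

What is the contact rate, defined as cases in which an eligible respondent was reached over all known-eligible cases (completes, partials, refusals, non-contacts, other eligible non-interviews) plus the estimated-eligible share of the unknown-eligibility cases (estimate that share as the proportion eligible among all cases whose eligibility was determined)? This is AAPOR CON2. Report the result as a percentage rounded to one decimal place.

53.9%

Numerator → 76 + 10 + 61 + 7 = 154
Eligible (known) → 76 + 10 + 61 + 49 + 7 = 203
e = 203 / (203 + 42) = 203 / 245 = 0.8286
Eligible share of unknowns → 0.8286 × 100 = 82.86
Denom → 203 + 82.86 = 285.86
CON2 = 154 / 285.86 = 0.5387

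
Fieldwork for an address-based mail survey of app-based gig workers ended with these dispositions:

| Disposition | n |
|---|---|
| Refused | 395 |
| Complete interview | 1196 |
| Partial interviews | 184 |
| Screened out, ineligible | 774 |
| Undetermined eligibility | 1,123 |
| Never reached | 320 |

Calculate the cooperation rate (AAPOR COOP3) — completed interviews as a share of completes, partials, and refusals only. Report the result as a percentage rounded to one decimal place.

Num → 1196
Base → 1196 + 184 + 395 = 1775
COOP3 = 1196 / 1775 = 0.6738

67.4%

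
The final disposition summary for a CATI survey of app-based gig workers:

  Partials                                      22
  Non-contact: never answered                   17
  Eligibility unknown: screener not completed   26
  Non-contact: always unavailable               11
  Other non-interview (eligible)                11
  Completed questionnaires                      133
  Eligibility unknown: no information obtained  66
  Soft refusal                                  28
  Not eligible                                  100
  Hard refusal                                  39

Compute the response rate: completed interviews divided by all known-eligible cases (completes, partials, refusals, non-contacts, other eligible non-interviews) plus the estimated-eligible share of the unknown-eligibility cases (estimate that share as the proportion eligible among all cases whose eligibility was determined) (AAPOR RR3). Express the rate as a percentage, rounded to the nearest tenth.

40.6%

Declined to participate = 39 + 28 = 67
Non-contacts = 17 + 11 = 28
Unknown if eligible = 26 + 66 = 92
Num = 133
Determined eligible = 133 + 22 + 67 + 28 + 11 = 261
e = 261 / (261 + 100) = 261 / 361 = 0.7230
Eligible share of unknowns = 0.7230 × 92 = 66.52
Base = 261 + 66.52 = 327.52
RR3 = 133 / 327.52 = 0.4061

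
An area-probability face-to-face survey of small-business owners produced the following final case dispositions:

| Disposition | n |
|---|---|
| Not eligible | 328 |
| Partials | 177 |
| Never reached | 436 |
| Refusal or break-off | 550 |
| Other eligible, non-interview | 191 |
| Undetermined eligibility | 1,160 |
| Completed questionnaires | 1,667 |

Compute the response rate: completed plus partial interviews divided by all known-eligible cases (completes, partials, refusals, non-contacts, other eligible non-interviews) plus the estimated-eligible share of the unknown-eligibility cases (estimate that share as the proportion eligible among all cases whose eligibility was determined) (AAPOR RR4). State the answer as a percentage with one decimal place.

Num → 1667 + 177 = 1844
Determined eligible → 1667 + 177 + 550 + 436 + 191 = 3021
e = 3021 / (3021 + 328) = 3021 / 3349 = 0.9021
e × U → 0.9021 × 1160 = 1046.44
Base → 3021 + 1046.44 = 4067.44
RR4 = 1844 / 4067.44 = 0.4534

45.3%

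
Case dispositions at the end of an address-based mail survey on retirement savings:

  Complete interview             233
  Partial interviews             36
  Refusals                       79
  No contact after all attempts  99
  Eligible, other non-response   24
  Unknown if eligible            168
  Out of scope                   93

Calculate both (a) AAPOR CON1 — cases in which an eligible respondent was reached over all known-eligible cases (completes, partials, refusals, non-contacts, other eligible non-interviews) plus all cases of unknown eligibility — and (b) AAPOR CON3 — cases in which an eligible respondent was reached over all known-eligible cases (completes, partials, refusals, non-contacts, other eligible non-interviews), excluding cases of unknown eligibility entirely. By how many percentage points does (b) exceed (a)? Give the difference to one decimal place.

20.8

Num → 233 + 36 + 79 + 24 = 372
Denom → 233 + 36 + 79 + 99 + 24 + 168 = 639
CON1 = 372 / 639 = 0.5822
Denom → 233 + 36 + 79 + 99 + 24 = 471
CON3 = 372 / 471 = 0.7898
Difference = 78.98 − 58.22 = 20.76 percentage points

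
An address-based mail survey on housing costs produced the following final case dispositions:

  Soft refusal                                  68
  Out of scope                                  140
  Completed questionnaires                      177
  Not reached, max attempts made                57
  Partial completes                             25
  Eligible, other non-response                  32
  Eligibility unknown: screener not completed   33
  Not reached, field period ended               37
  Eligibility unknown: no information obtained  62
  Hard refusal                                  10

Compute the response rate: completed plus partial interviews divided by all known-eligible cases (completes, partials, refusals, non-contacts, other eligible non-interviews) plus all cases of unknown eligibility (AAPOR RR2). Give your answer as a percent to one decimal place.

Refused = 10 + 68 = 78
No contact after all attempts = 37 + 57 = 94
Undetermined eligibility = 33 + 62 = 95
Num → 177 + 25 = 202
Base → 177 + 25 + 78 + 94 + 32 + 95 = 501
RR2 = 202 / 501 = 0.4032

40.3%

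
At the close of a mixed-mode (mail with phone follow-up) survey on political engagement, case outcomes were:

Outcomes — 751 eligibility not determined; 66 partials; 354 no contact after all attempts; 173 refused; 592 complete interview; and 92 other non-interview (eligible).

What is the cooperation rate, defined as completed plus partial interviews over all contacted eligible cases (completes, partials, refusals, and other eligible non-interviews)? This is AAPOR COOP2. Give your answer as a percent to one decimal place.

71.3%

Num → 592 + 66 = 658
Base → 592 + 66 + 173 + 92 = 923
COOP2 = 658 / 923 = 0.7129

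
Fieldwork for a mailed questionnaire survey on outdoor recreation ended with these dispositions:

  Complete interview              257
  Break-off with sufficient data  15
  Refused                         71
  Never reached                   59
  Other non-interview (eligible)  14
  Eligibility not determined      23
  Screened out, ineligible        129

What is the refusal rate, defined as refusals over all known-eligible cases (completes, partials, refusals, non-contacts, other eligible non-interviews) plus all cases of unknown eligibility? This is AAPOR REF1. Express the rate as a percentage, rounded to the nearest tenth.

16.2%

Top = 71
Base = 257 + 15 + 71 + 59 + 14 + 23 = 439
REF1 = 71 / 439 = 0.1617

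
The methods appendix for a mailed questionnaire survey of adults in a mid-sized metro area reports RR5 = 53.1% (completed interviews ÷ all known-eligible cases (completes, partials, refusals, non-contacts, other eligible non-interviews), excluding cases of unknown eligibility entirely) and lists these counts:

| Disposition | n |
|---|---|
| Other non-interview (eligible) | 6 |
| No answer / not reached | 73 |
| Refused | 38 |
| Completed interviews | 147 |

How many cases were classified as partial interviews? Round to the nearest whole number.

RR5 = 147 / D = 0.531
D = 147 / 0.531 = 276.8
Rest of base = 264
partial interviews = 276.8 − 264 ≈ 13

13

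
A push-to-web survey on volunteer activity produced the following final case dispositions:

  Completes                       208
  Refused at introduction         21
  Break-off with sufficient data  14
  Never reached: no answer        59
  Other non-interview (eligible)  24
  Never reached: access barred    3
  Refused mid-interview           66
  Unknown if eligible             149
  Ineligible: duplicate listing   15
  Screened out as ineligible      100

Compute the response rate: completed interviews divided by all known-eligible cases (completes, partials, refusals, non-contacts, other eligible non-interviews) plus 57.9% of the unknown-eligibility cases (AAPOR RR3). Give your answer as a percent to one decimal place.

43.2%

Refusals = 21 + 66 = 87
No answer / not reached = 59 + 3 = 62
Not eligible = 100 + 15 = 115
Num = 208
Known eligible = 208 + 14 + 87 + 62 + 24 = 395
Eligible share of unknowns = 0.5790 × 149 = 86.27
Denominator = 395 + 86.27 = 481.27
RR3 = 208 / 481.27 = 0.4322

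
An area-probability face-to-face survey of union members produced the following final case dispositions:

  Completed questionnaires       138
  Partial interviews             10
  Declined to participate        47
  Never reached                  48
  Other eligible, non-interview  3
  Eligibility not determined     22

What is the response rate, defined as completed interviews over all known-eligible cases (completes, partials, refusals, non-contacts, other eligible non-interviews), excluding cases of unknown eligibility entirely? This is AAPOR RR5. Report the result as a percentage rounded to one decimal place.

56.1%

Numerator: 138
Base: 138 + 10 + 47 + 48 + 3 = 246
RR5 = 138 / 246 = 0.5610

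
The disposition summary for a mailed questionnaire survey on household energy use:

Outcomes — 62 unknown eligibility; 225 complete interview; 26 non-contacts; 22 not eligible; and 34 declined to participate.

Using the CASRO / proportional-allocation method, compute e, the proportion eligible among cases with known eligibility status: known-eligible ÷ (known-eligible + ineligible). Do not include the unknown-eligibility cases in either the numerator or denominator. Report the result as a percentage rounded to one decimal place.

92.8%

Determined eligible → 225 + 34 + 26 = 285
e = 285 / (285 + 22) = 285 / 307 = 0.9283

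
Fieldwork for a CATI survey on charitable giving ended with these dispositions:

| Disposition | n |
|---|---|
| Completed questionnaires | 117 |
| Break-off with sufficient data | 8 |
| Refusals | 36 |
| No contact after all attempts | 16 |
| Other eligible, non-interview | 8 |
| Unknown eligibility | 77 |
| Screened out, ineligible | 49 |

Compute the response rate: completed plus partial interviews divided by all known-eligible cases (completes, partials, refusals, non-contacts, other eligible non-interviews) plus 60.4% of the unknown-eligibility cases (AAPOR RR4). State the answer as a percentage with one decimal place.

Numerator: 117 + 8 = 125
Eligible (known): 117 + 8 + 36 + 16 + 8 = 185
e × U: 0.6040 × 77 = 46.51
Base: 185 + 46.51 = 231.51
RR4 = 125 / 231.51 = 0.5399

54.0%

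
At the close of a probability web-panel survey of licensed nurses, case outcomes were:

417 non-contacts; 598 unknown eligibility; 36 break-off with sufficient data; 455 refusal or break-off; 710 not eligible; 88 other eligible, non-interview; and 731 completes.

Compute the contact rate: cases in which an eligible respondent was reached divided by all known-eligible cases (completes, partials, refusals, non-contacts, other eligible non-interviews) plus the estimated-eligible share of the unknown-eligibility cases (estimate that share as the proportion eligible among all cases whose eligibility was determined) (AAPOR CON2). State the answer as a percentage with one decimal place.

60.9%

Num: 731 + 36 + 455 + 88 = 1310
Determined eligible: 731 + 36 + 455 + 417 + 88 = 1727
e = 1727 / (1727 + 710) = 1727 / 2437 = 0.7087
e × U: 0.7087 × 598 = 423.80
Denom: 1727 + 423.80 = 2150.80
CON2 = 1310 / 2150.80 = 0.6091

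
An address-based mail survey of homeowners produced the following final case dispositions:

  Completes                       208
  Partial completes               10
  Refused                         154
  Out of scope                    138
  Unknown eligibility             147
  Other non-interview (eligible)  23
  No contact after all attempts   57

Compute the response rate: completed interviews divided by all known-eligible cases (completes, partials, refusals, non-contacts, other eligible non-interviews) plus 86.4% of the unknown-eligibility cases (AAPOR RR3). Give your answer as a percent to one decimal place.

Numerator: 208
Eligible (known): 208 + 10 + 154 + 57 + 23 = 452
Eligible share of unknowns: 0.8640 × 147 = 127.01
Base: 452 + 127.01 = 579.01
RR3 = 208 / 579.01 = 0.3592

35.9%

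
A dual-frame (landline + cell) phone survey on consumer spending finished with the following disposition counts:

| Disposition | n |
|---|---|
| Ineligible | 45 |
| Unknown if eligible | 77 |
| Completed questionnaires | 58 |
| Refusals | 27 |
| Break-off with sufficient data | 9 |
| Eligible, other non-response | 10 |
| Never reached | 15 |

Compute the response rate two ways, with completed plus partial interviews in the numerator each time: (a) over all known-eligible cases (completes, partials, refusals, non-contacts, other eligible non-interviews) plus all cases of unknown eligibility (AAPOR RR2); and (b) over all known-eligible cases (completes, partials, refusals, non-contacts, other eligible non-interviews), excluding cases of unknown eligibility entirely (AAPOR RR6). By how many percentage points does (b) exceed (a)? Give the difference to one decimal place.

22.1

Numerator = 58 + 9 = 67
Base = 58 + 9 + 27 + 15 + 10 + 77 = 196
RR2 = 67 / 196 = 0.3418
Base = 58 + 9 + 27 + 15 + 10 = 119
RR6 = 67 / 119 = 0.5630
Difference = 56.30 − 34.18 = 22.12 percentage points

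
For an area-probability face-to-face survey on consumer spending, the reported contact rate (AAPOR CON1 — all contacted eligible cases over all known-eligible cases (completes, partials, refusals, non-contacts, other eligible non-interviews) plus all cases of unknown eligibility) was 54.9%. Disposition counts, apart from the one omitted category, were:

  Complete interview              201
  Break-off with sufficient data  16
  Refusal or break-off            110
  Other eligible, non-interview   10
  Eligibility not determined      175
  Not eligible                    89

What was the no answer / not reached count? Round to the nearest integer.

Top = 201 + 16 + 110 + 10 = 337
CON1 = 337 / D = 0.549
D = 337 / 0.549 = 613.8
Other denominator terms total 512
no answer / not reached = 613.8 − 512 ≈ 102

102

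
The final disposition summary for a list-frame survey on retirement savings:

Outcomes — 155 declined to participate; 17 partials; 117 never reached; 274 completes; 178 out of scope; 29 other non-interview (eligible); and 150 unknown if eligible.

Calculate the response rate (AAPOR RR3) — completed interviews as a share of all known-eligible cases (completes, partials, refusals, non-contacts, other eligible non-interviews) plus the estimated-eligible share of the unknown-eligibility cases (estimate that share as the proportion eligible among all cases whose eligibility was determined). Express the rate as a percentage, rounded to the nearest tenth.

Numerator = 274
Known eligible = 274 + 17 + 155 + 117 + 29 = 592
e = 592 / (592 + 178) = 592 / 770 = 0.7688
Estimated eligible among unknowns = 0.7688 × 150 = 115.32
Base = 592 + 115.32 = 707.32
RR3 = 274 / 707.32 = 0.3874

38.7%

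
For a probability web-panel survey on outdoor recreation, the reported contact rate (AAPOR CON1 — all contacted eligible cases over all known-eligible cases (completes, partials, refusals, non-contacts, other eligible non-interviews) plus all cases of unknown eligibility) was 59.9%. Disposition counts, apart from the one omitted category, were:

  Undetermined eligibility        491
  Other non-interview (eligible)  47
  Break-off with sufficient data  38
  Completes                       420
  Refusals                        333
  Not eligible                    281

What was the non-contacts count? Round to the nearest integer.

Num → 420 + 38 + 333 + 47 = 838
CON1 = 838 / D = 0.599
D = 838 / 0.599 = 1399.0
Other denominator terms total 1329
non-contacts = 1399.0 − 1329 ≈ 70

70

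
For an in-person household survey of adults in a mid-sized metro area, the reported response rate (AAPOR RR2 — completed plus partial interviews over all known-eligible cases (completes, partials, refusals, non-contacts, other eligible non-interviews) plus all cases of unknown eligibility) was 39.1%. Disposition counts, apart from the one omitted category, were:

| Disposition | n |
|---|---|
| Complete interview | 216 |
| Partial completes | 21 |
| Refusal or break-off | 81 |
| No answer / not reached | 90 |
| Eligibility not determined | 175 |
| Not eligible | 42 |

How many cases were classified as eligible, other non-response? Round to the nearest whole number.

Num = 216 + 21 = 237
RR2 = 237 / D = 0.391
D = 237 / 0.391 = 606.1
Rest of base = 583
eligible, other non-response = 606.1 − 583 ≈ 23

23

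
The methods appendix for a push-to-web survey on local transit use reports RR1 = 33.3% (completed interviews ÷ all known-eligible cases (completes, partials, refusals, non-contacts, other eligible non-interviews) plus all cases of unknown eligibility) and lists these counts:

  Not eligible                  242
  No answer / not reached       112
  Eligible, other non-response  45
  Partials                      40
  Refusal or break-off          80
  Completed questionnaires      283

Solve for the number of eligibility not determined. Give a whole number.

290

RR1 = 283 / D = 0.333
D = 283 / 0.333 = 849.8
Other denominator terms total 560
eligibility not determined = 849.8 − 560 ≈ 290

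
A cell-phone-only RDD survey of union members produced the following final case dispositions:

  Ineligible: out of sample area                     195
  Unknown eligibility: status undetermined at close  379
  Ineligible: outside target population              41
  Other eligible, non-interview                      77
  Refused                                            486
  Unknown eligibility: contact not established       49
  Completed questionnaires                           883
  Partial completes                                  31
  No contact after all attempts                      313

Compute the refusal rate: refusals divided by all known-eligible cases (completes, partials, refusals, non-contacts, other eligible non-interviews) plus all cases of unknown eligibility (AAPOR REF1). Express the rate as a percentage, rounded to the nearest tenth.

21.9%

Eligibility not determined = 49 + 379 = 428
Screened out, ineligible = 41 + 195 = 236
Num → 486
Base → 883 + 31 + 486 + 313 + 77 + 428 = 2218
REF1 = 486 / 2218 = 0.2191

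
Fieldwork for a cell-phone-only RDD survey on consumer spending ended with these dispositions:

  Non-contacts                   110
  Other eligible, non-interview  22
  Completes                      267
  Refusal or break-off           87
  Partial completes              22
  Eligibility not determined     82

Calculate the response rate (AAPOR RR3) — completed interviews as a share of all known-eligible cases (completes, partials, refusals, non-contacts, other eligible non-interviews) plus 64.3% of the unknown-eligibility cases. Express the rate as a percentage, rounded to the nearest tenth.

Top: 267
Known eligible: 267 + 22 + 87 + 110 + 22 = 508
Estimated eligible among unknowns: 0.6430 × 82 = 52.73
Base: 508 + 52.73 = 560.73
RR3 = 267 / 560.73 = 0.4762

47.6%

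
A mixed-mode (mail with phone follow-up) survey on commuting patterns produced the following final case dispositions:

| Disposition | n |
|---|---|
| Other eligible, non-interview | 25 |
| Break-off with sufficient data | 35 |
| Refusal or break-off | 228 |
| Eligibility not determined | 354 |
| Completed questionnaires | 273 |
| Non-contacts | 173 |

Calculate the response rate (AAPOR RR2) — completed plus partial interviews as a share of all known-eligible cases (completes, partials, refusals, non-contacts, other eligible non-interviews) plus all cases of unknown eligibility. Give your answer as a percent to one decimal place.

28.3%

Numerator → 273 + 35 = 308
Denominator → 273 + 35 + 228 + 173 + 25 + 354 = 1088
RR2 = 308 / 1088 = 0.2831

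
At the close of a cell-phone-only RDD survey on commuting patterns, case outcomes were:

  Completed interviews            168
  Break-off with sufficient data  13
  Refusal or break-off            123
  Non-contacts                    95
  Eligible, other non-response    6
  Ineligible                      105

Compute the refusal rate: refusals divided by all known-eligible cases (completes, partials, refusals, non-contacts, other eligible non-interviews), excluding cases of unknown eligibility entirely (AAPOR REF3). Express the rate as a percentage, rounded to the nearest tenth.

30.4%

Num → 123
Denominator → 168 + 13 + 123 + 95 + 6 = 405
REF3 = 123 / 405 = 0.3037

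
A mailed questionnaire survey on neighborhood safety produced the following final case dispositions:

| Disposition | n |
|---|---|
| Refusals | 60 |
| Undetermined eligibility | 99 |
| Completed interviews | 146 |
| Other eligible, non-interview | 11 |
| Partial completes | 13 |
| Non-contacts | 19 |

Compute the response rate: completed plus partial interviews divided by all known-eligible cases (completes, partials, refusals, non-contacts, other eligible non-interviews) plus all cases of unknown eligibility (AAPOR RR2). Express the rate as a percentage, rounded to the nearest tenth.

45.7%

Numerator = 146 + 13 = 159
Denominator = 146 + 13 + 60 + 19 + 11 + 99 = 348
RR2 = 159 / 348 = 0.4569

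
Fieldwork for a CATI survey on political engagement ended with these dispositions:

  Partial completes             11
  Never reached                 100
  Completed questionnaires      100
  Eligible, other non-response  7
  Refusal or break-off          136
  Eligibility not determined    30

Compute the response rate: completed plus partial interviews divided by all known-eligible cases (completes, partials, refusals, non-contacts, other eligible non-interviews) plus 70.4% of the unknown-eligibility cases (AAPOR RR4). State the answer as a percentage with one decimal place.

Num: 100 + 11 = 111
Known eligible: 100 + 11 + 136 + 100 + 7 = 354
Eligible share of unknowns: 0.7040 × 30 = 21.12
Denom: 354 + 21.12 = 375.12
RR4 = 111 / 375.12 = 0.2959

29.6%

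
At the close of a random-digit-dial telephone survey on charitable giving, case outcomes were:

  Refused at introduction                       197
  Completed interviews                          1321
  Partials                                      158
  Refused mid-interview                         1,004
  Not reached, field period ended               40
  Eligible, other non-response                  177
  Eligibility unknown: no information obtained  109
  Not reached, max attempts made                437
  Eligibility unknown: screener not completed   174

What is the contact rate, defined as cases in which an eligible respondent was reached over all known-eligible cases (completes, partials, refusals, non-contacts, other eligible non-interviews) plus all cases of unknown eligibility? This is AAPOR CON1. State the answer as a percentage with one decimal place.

Refusal or break-off = 197 + 1004 = 1201
Non-contacts = 40 + 437 = 477
Eligibility not determined = 174 + 109 = 283
Numerator → 1321 + 158 + 1201 + 177 = 2857
Denom → 1321 + 158 + 1201 + 477 + 177 + 283 = 3617
CON1 = 2857 / 3617 = 0.7899

79.0%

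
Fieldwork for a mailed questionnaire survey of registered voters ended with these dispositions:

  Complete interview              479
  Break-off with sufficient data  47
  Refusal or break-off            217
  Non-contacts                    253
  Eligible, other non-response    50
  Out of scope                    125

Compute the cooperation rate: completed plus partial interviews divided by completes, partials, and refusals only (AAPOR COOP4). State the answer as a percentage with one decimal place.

70.8%

Top → 479 + 47 = 526
Denom → 479 + 47 + 217 = 743
COOP4 = 526 / 743 = 0.7079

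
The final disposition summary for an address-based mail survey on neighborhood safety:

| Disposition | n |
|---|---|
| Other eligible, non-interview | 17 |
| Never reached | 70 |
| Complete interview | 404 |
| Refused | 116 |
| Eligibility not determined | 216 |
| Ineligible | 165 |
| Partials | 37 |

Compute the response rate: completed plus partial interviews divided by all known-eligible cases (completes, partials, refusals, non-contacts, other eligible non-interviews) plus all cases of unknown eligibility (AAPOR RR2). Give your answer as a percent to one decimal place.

Top → 404 + 37 = 441
Base → 404 + 37 + 116 + 70 + 17 + 216 = 860
RR2 = 441 / 860 = 0.5128

51.3%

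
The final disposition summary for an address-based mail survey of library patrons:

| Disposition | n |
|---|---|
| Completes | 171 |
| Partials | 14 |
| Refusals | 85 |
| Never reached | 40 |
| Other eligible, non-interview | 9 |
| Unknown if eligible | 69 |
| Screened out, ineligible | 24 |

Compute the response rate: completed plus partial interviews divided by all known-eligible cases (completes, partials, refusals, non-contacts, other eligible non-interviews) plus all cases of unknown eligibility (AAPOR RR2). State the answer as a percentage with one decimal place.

47.7%

Num = 171 + 14 = 185
Base = 171 + 14 + 85 + 40 + 9 + 69 = 388
RR2 = 185 / 388 = 0.4768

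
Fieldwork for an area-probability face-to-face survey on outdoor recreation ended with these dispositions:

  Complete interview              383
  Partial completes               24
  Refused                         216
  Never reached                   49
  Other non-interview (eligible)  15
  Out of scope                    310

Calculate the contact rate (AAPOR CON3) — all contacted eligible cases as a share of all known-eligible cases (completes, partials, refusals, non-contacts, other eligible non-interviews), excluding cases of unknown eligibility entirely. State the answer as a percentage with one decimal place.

92.9%

Num: 383 + 24 + 216 + 15 = 638
Base: 383 + 24 + 216 + 49 + 15 = 687
CON3 = 638 / 687 = 0.9287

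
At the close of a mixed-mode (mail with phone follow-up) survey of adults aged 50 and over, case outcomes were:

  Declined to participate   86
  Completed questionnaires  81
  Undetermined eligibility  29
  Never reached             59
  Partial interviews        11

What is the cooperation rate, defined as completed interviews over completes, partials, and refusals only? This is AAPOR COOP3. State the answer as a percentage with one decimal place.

Numerator: 81
Base: 81 + 11 + 86 = 178
COOP3 = 81 / 178 = 0.4551

45.5%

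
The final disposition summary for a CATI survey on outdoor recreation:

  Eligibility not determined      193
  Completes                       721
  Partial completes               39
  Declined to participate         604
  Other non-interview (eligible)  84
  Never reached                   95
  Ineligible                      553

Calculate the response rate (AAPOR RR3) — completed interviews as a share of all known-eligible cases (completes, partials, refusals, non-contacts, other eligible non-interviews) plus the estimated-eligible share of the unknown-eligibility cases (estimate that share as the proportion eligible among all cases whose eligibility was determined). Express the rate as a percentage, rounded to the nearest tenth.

Num = 721
Eligible (known) = 721 + 39 + 604 + 95 + 84 = 1543
e = 1543 / (1543 + 553) = 1543 / 2096 = 0.7362
Eligible share of unknowns = 0.7362 × 193 = 142.09
Base = 1543 + 142.09 = 1685.09
RR3 = 721 / 1685.09 = 0.4279

42.8%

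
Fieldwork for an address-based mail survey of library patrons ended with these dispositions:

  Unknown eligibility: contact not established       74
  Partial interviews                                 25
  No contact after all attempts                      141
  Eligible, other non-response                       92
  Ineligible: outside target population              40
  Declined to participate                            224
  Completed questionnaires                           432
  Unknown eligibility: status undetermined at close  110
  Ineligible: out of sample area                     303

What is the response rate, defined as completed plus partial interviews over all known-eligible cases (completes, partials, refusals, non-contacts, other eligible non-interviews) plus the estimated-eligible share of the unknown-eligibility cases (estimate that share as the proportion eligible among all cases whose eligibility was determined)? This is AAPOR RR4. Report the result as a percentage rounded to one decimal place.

43.6%

Undetermined eligibility = 74 + 110 = 184
Out of scope = 40 + 303 = 343
Num: 432 + 25 = 457
Known eligible: 432 + 25 + 224 + 141 + 92 = 914
e = 914 / (914 + 343) = 914 / 1257 = 0.7271
Estimated eligible among unknowns: 0.7271 × 184 = 133.79
Denom: 914 + 133.79 = 1047.79
RR4 = 457 / 1047.79 = 0.4362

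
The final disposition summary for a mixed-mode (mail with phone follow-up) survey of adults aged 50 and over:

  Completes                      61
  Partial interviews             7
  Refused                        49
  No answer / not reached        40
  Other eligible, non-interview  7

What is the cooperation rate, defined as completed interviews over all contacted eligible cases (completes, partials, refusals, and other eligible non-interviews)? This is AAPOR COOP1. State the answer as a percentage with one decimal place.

Top: 61
Denom: 61 + 7 + 49 + 7 = 124
COOP1 = 61 / 124 = 0.4919

49.2%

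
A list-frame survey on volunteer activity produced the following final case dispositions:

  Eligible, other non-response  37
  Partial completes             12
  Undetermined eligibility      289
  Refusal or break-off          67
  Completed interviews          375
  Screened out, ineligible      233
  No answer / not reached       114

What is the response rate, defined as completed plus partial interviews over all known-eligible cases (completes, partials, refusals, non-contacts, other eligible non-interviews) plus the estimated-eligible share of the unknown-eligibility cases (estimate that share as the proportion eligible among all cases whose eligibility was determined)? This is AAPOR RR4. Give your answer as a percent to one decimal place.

Num → 375 + 12 = 387
Determined eligible → 375 + 12 + 67 + 114 + 37 = 605
e = 605 / (605 + 233) = 605 / 838 = 0.7220
e × U → 0.7220 × 289 = 208.66
Base → 605 + 208.66 = 813.66
RR4 = 387 / 813.66 = 0.4756

47.6%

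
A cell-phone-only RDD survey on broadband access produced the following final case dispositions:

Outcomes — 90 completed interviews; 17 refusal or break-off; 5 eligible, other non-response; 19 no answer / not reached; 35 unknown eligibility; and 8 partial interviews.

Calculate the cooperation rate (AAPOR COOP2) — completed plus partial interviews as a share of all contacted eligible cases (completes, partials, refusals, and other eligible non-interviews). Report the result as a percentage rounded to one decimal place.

81.7%

Num: 90 + 8 = 98
Denominator: 90 + 8 + 17 + 5 = 120
COOP2 = 98 / 120 = 0.8167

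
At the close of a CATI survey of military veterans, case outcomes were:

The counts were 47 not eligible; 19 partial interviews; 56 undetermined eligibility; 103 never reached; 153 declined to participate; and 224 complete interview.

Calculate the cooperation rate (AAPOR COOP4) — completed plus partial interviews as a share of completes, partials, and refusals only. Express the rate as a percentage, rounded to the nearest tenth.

61.4%

Top → 224 + 19 = 243
Denominator → 224 + 19 + 153 = 396
COOP4 = 243 / 396 = 0.6136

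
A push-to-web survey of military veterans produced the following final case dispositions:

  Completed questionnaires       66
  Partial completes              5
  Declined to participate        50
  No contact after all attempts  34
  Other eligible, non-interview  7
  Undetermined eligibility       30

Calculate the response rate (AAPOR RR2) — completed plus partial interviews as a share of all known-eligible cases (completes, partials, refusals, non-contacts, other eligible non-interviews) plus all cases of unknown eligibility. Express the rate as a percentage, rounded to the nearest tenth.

37.0%

Numerator → 66 + 5 = 71
Base → 66 + 5 + 50 + 34 + 7 + 30 = 192
RR2 = 71 / 192 = 0.3698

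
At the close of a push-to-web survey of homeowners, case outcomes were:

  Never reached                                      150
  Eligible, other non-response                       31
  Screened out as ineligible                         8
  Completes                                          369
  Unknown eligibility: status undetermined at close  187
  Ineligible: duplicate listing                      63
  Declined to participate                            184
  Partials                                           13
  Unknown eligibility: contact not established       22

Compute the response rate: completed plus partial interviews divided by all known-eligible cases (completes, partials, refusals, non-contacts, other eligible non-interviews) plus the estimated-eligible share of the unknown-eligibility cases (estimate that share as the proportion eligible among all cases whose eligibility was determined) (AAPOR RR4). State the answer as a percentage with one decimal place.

Undetermined eligibility = 22 + 187 = 209
Screened out, ineligible = 8 + 63 = 71
Numerator = 369 + 13 = 382
Known eligible = 369 + 13 + 184 + 150 + 31 = 747
e = 747 / (747 + 71) = 747 / 818 = 0.9132
Eligible share of unknowns = 0.9132 × 209 = 190.86
Denom = 747 + 190.86 = 937.86
RR4 = 382 / 937.86 = 0.4073

40.7%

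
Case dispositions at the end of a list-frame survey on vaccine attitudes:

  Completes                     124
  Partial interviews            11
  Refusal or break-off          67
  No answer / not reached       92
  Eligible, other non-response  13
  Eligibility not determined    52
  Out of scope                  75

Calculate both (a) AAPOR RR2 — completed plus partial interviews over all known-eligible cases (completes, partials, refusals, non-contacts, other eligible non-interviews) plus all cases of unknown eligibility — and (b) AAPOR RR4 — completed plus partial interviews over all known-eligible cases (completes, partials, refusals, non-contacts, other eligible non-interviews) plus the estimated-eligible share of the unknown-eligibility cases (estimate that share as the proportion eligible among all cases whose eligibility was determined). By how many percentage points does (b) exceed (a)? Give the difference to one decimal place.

Num = 124 + 11 = 135
Denominator = 124 + 11 + 67 + 92 + 13 + 52 = 359
RR2 = 135 / 359 = 0.3760
Eligible (known) = 124 + 11 + 67 + 92 + 13 = 307
e = 307 / (307 + 75) = 307 / 382 = 0.8037
Estimated eligible among unknowns = 0.8037 × 52 = 41.79
Denominator = 307 + 41.79 = 348.79
RR4 = 135 / 348.79 = 0.3871
Difference = 38.71 − 37.60 = 1.11 percentage points

1.1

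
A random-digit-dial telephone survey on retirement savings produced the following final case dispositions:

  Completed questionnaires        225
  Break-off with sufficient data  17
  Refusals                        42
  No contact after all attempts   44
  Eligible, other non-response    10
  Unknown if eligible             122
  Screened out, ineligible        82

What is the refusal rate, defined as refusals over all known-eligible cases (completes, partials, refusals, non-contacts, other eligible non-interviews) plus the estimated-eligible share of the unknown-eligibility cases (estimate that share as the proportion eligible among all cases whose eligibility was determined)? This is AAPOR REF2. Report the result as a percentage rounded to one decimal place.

9.6%

Numerator = 42
Eligible (known) = 225 + 17 + 42 + 44 + 10 = 338
e = 338 / (338 + 82) = 338 / 420 = 0.8048
Eligible share of unknowns = 0.8048 × 122 = 98.19
Denom = 338 + 98.19 = 436.19
REF2 = 42 / 436.19 = 0.0963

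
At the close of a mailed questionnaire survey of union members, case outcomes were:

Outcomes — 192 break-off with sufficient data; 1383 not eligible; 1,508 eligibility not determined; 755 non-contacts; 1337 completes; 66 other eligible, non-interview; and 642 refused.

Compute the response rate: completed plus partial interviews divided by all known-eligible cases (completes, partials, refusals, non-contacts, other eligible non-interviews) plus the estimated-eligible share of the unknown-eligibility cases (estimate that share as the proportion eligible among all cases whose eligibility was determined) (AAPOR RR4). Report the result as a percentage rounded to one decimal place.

Num → 1337 + 192 = 1529
Determined eligible → 1337 + 192 + 642 + 755 + 66 = 2992
e = 2992 / (2992 + 1383) = 2992 / 4375 = 0.6839
Estimated eligible among unknowns → 0.6839 × 1508 = 1031.32
Base → 2992 + 1031.32 = 4023.32
RR4 = 1529 / 4023.32 = 0.3800

38.0%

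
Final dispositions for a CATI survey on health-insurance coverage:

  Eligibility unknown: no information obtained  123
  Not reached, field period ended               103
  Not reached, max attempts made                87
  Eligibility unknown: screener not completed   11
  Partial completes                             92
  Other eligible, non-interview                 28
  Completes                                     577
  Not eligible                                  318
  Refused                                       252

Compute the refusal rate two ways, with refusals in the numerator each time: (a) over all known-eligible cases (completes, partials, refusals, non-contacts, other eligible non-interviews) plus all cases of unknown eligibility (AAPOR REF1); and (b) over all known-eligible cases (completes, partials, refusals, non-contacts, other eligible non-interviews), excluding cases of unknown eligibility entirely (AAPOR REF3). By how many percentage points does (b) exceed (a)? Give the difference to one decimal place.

2.3

Non-contacts = 103 + 87 = 190
Undetermined eligibility = 11 + 123 = 134
Numerator: 252
Denominator: 577 + 92 + 252 + 190 + 28 + 134 = 1273
REF1 = 252 / 1273 = 0.1980
Denominator: 577 + 92 + 252 + 190 + 28 = 1139
REF3 = 252 / 1139 = 0.2212
Difference = 22.12 − 19.80 = 2.32 percentage points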